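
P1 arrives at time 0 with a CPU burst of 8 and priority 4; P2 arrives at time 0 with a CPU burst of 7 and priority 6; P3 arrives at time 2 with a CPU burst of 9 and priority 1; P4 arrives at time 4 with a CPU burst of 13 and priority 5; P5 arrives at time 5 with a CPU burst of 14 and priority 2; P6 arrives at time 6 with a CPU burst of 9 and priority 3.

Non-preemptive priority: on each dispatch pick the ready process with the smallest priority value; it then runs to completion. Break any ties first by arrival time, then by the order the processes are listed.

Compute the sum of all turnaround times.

192

Gantt: | P1 0-8 | P3 8-17 | P5 17-31 | P6 31-40 | P4 40-53 | P2 53-60 |
Completion: P1=8  P2=60  P3=17  P4=53  P5=31  P6=40
Turnaround = completion − arrival: P1=8, P2=60, P3=15, P4=49, P5=26, P6=34
Total turnaround = 8 + 60 + 15 + 49 + 26 + 34 = 192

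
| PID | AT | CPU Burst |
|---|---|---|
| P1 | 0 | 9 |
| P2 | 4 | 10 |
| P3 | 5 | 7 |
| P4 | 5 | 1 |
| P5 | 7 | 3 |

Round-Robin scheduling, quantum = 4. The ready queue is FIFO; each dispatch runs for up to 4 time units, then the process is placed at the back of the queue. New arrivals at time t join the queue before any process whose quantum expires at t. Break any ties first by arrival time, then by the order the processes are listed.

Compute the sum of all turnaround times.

99

Timeline: | P1 0-4 | P2 4-8 | P1 8-12 | P3 12-16 | P4 16-17 | P5 17-20 | P2 20-24 | P1 24-25 | P3 25-28 | P2 28-30 |
Completion: P1=25  P2=30  P3=28  P4=17  P5=20
Turnaround (C−A): P1=25  P2=26  P3=23  P4=12  P5=13
Turnaround = completion − arrival: P1=25, P2=26, P3=23, P4=12, P5=13
Total turnaround = 25 + 26 + 23 + 12 + 13 = 99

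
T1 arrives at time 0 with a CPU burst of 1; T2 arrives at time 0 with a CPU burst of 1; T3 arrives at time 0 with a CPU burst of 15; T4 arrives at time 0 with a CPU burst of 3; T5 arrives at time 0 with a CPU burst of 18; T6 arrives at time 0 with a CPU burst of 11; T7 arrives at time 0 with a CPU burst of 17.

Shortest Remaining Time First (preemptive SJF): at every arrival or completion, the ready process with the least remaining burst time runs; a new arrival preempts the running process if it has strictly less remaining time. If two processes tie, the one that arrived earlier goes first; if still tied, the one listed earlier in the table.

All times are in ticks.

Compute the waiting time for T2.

Gantt: | T1 0-1 | T2 1-2 | T4 2-5 | T6 5-16 | T3 16-31 | T7 31-48 | T5 48-66 |
Completion: T1=1  T2=2  T3=31  T4=5  T5=66  T6=16  T7=48
Turnaround (C−A): T1=1  T2=2  T3=31  T4=5  T5=66  T6=16  T7=48
Waiting(T2) = turnaround − burst = 2 − 1 = 1

1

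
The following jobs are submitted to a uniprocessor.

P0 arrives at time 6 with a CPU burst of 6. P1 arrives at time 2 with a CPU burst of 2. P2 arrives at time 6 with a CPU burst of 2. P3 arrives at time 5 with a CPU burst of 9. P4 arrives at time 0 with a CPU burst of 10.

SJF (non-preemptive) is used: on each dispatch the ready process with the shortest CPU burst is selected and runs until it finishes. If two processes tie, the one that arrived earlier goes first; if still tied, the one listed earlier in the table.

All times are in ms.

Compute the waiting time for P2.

Timeline: | P4 0-10 | P1 10-12 | P2 12-14 | P0 14-20 | P3 20-29 |
Completion: P0=20  P1=12  P2=14  P3=29  P4=10
Turnaround (C−A): P0=14  P1=10  P2=8  P3=24  P4=10
Waiting(P2) = turnaround − burst = 8 − 2 = 6

6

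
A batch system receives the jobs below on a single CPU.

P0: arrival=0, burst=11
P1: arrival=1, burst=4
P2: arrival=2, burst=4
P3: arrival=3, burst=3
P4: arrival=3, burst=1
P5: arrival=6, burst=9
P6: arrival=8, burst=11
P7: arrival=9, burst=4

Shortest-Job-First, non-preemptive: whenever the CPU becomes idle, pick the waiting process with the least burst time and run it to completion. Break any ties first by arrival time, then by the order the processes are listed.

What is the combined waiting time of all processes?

Schedule: | P0 0-11 | P4 11-12 | P3 12-15 | P1 15-19 | P2 19-23 | P7 23-27 | P5 27-36 | P6 36-47 |
Completion: P0=11  P1=19  P2=23  P3=15  P4=12  P5=36  P6=47  P7=27
Waiting = turnaround − burst: P0=0, P1=14, P2=17, P3=9, P4=8, P5=21, P6=28, P7=14
Total waiting = 0 + 14 + 17 + 9 + 8 + 21 + 28 + 14 = 111

111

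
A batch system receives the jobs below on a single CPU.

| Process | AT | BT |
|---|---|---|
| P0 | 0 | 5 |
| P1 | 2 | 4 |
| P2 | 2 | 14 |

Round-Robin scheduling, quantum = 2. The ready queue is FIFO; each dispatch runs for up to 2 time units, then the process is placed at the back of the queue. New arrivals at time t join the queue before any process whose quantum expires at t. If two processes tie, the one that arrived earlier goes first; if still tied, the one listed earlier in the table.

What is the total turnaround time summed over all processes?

Schedule: | P0 0-2 | P1 2-4 | P2 4-6 | P0 6-8 | P1 8-10 | P2 10-12 | P0 12-13 | P2 13-23 |
Completion: P0=13  P1=10  P2=23
Turnaround (C−A): P0=13  P1=8  P2=21
Turnaround = completion − arrival: P0=13, P1=8, P2=21
Total turnaround = 13 + 8 + 21 = 42

42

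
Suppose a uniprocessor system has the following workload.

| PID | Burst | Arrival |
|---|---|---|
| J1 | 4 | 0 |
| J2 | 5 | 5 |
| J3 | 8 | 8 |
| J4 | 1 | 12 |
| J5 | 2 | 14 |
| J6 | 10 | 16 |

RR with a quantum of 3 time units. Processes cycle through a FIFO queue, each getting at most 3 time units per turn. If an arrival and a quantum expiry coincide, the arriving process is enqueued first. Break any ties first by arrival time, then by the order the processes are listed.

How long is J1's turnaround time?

4

Gantt: | J1 0-4 | idle 4-5 | J2 5-8 | J3 8-11 | J2 11-13 | J3 13-16 | J4 16-17 | J5 17-19 | J6 19-22 | J3 22-24 | J6 24-31 |
Completion: J1=4  J2=13  J3=24  J4=17  J5=19  J6=31
Turnaround (C−A): J1=4  J2=8  J3=16  J4=5  J5=5  J6=15
Turnaround(J1) = completion − arrival = 4 − 0 = 4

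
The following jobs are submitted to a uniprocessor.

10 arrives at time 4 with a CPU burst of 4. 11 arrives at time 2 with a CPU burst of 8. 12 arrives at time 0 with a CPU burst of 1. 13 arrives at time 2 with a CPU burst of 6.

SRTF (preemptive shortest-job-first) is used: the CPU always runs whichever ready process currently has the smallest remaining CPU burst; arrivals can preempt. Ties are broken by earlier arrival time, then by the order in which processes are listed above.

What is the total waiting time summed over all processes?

Gantt: | 12 0-1 | idle 1-2 | 13 2-8 | 10 8-12 | 11 12-20 |
Completion: 10=12  11=20  12=1  13=8
Waiting = turnaround − burst: 10=4, 11=10, 12=0, 13=0
Total waiting = 4 + 10 + 0 + 0 = 14

14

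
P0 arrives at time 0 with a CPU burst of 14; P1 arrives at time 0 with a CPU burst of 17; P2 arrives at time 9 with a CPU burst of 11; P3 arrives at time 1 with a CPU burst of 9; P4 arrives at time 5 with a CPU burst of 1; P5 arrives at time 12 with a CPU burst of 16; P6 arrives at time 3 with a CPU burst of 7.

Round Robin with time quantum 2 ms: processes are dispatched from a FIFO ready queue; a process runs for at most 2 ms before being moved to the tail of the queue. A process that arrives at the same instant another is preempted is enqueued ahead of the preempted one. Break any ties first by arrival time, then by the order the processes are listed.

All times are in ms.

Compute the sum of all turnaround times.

Timeline: | P0 0-2 | P1 2-4 | P3 4-6 | P0 6-8 | P6 8-10 | P1 10-12 | P4 12-13 | P3 13-15 | P0 15-17 | P2 17-19 | P6 19-21 | P5 21-23 | P1 23-25 | P3 25-27 | P0 27-29 | P2 29-31 | P6 31-33 | P5 33-35 | P1 35-37 | P3 37-39 | P0 39-41 | P2 41-43 | P6 43-44 | P5 44-46 | P1 46-48 | P3 48-49 | P0 49-51 | P2 51-53 | P5 53-55 | P1 55-57 | P0 57-59 | P2 59-61 | P5 61-63 | P1 63-65 | P2 65-66 | P5 66-68 | P1 68-70 | P5 70-72 | P1 72-73 | P5 73-75 |
Completion: P0=59  P1=73  P2=66  P3=49  P4=13  P5=75  P6=44
Turnaround = completion − arrival: P0=59, P1=73, P2=57, P3=48, P4=8, P5=63, P6=41
Total turnaround = 59 + 73 + 57 + 48 + 8 + 63 + 41 = 349

349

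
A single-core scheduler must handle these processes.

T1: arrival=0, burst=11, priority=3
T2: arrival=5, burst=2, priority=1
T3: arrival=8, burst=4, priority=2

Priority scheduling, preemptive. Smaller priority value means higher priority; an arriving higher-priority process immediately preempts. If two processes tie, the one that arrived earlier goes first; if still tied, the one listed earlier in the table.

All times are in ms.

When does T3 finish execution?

12

Gantt: | T1 0-5 | T2 5-7 | T1 7-8 | T3 8-12 | T1 12-17 |
Completion: T1=17  T2=7  T3=12
Turnaround (C−A): T1=17  T2=2  T3=4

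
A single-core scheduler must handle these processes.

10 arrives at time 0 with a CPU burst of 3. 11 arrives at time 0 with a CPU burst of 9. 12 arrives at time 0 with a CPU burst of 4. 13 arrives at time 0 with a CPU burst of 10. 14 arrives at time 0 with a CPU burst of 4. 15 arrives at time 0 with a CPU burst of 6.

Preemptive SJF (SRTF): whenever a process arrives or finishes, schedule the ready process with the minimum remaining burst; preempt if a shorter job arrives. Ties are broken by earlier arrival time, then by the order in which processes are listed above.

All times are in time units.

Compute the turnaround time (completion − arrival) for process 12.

Timeline: | 10 0-3 | 12 3-7 | 14 7-11 | 15 11-17 | 11 17-26 | 13 26-36 |
Completion: 10=3  11=26  12=7  13=36  14=11  15=17
Turnaround(12) = completion − arrival = 7 − 0 = 7

7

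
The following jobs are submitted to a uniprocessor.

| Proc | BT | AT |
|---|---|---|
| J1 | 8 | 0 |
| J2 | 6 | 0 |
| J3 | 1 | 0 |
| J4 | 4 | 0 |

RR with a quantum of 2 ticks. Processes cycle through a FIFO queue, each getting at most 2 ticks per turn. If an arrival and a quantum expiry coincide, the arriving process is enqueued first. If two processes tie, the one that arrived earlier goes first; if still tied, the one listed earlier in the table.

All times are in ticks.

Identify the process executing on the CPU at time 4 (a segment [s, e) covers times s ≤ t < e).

J3

Gantt: | J1 0-2 | J2 2-4 | J3 4-5 | J4 5-7 | J1 7-9 | J2 9-11 | J4 11-13 | J1 13-15 | J2 15-17 | J1 17-19 |
Completion: J1=19  J2=17  J3=5  J4=13
Turnaround (C−A): J1=19  J2=17  J3=5  J4=13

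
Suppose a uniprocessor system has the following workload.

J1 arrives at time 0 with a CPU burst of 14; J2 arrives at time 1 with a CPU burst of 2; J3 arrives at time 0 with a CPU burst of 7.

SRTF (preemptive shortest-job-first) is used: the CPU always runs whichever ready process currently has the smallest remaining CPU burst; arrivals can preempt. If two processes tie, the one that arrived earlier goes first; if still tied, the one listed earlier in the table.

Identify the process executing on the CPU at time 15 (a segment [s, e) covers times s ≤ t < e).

Schedule: | J3 0-1 | J2 1-3 | J3 3-9 | J1 9-23 |
Completion: J1=23  J2=3  J3=9
Turnaround (C−A): J1=23  J2=2  J3=9

J1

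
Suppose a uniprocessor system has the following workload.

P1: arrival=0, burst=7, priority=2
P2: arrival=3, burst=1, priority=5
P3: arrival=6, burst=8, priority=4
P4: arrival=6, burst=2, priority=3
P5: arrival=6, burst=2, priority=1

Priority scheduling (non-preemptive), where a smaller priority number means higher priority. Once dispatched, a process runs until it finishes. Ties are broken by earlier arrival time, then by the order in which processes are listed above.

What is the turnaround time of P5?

Gantt: | P1 0-7 | P5 7-9 | P4 9-11 | P3 11-19 | P2 19-20 |
Completion: P1=7  P2=20  P3=19  P4=11  P5=9
Turnaround (C−A): P1=7  P2=17  P3=13  P4=5  P5=3
Turnaround(P5) = completion − arrival = 9 − 6 = 3

3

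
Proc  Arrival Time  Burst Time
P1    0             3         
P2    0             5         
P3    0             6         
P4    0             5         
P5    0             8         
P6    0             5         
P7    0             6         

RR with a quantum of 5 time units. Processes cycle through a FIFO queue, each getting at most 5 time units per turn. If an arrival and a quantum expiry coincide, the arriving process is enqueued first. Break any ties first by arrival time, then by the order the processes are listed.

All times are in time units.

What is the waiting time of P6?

23

Gantt: | P1 0-3 | P2 3-8 | P3 8-13 | P4 13-18 | P5 18-23 | P6 23-28 | P7 28-33 | P3 33-34 | P5 34-37 | P7 37-38 |
Completion: P1=3  P2=8  P3=34  P4=18  P5=37  P6=28  P7=38
Turnaround (C−A): P1=3  P2=8  P3=34  P4=18  P5=37  P6=28  P7=38
Waiting(P6) = turnaround − burst = 28 − 5 = 23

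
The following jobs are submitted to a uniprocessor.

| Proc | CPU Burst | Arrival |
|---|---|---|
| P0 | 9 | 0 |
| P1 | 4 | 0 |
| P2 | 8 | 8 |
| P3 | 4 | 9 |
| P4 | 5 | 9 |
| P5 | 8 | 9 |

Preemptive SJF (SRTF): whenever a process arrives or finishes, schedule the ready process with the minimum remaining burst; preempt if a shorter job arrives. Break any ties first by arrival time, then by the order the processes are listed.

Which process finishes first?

Schedule: | P1 0-4 | P0 4-13 | P3 13-17 | P4 17-22 | P2 22-30 | P5 30-38 |
Completion: P0=13  P1=4  P2=30  P3=17  P4=22  P5=38
Turnaround (C−A): P0=13  P1=4  P2=22  P3=8  P4=13  P5=29
Finish order: P1 → P0 → P3 → P4 → P2 → P5

P1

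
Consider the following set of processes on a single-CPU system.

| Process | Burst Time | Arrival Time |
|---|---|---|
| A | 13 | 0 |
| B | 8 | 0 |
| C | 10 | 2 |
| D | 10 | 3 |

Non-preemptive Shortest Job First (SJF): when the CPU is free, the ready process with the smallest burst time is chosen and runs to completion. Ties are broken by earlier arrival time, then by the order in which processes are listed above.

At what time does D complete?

Gantt: | B 0-8 | C 8-18 | D 18-28 | A 28-41 |
Completion: A=41  B=8  C=18  D=28

28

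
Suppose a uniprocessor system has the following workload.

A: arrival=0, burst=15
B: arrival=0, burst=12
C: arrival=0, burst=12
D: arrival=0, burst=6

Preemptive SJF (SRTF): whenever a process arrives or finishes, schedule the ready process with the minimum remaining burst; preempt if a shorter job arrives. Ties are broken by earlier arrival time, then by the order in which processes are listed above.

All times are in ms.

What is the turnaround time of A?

45

Timeline: | D 0-6 | B 6-18 | C 18-30 | A 30-45 |
Completion: A=45  B=18  C=30  D=6
Turnaround (C−A): A=45  B=18  C=30  D=6
Turnaround(A) = completion − arrival = 45 − 0 = 45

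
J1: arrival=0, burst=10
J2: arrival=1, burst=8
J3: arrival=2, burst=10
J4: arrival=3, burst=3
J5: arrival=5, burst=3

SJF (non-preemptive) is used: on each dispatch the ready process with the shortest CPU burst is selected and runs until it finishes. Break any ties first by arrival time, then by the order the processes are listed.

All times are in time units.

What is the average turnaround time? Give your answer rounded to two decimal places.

17.20

Gantt: | J1 0-10 | J4 10-13 | J5 13-16 | J2 16-24 | J3 24-34 |
Completion: J1=10  J2=24  J3=34  J4=13  J5=16
Turnaround times: J1=10, J2=23, J3=32, J4=10, J5=11
Average turnaround = (10+23+32+10+11) / 5 = 86/5 = 17.20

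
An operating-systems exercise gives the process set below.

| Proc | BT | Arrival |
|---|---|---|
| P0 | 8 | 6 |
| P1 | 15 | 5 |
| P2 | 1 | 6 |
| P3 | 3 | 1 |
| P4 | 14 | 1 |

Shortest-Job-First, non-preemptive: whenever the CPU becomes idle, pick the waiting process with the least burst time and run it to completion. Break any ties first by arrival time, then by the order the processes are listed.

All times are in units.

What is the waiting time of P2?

12

Gantt: | idle 0-1 | P3 1-4 | P4 4-18 | P2 18-19 | P0 19-27 | P1 27-42 |
Completion: P0=27  P1=42  P2=19  P3=4  P4=18
Turnaround (C−A): P0=21  P1=37  P2=13  P3=3  P4=17
Waiting(P2) = turnaround − burst = 13 − 1 = 12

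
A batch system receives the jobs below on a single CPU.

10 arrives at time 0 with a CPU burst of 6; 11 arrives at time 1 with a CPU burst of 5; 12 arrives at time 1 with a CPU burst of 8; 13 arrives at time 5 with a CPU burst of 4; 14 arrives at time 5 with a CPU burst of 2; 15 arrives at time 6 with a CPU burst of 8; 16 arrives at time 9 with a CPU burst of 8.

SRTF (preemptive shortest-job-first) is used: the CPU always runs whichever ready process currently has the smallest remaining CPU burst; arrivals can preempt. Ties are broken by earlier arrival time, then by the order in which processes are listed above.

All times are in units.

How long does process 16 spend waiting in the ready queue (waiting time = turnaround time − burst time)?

Schedule: | 10 0-6 | 14 6-8 | 13 8-12 | 11 12-17 | 12 17-25 | 15 25-33 | 16 33-41 |
Completion: 10=6  11=17  12=25  13=12  14=8  15=33  16=41
Waiting(16) = turnaround − burst = 32 − 8 = 24

24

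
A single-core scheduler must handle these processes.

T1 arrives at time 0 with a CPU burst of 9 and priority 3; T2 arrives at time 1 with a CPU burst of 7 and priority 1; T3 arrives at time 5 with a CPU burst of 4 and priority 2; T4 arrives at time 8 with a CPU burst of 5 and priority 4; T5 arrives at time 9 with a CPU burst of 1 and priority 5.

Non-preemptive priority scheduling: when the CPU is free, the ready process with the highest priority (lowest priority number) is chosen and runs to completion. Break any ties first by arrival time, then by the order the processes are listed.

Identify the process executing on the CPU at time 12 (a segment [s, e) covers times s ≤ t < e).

T2

Schedule: | T1 0-9 | T2 9-16 | T3 16-20 | T4 20-25 | T5 25-26 |
Completion: T1=9  T2=16  T3=20  T4=25  T5=26
Turnaround (C−A): T1=9  T2=15  T3=15  T4=17  T5=17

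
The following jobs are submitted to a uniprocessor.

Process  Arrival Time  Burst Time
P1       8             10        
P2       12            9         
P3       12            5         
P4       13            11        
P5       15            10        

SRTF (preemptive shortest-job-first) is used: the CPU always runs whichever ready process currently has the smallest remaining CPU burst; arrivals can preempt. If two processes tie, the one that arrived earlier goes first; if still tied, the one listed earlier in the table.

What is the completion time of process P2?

Gantt: | idle 0-8 | P1 8-12 | P3 12-17 | P1 17-23 | P2 23-32 | P5 32-42 | P4 42-53 |
Completion: P1=23  P2=32  P3=17  P4=53  P5=42

32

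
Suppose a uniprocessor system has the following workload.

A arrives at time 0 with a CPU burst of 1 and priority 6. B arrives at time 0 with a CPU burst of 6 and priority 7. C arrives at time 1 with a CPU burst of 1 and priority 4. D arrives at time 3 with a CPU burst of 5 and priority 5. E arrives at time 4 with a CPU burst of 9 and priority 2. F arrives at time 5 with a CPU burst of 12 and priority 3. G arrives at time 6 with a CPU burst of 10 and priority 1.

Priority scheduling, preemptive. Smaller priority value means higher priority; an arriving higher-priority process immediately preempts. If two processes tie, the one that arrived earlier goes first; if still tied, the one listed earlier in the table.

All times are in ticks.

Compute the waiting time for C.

Schedule: | A 0-1 | C 1-2 | B 2-3 | D 3-4 | E 4-6 | G 6-16 | E 16-23 | F 23-35 | D 35-39 | B 39-44 |
Completion: A=1  B=44  C=2  D=39  E=23  F=35  G=16
Waiting(C) = turnaround − burst = 1 − 1 = 0

0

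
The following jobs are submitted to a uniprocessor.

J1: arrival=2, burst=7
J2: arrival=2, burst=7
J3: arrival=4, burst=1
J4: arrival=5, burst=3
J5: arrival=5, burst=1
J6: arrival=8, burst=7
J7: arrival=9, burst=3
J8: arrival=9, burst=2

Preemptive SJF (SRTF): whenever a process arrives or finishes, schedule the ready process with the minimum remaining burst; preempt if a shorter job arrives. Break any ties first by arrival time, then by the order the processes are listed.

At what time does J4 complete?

Gantt: | idle 0-2 | J1 2-4 | J3 4-5 | J5 5-6 | J4 6-9 | J8 9-11 | J7 11-14 | J1 14-19 | J2 19-26 | J6 26-33 |
Completion: J1=19  J2=26  J3=5  J4=9  J5=6  J6=33  J7=14  J8=11
Turnaround (C−A): J1=17  J2=24  J3=1  J4=4  J5=1  J6=25  J7=5  J8=2

9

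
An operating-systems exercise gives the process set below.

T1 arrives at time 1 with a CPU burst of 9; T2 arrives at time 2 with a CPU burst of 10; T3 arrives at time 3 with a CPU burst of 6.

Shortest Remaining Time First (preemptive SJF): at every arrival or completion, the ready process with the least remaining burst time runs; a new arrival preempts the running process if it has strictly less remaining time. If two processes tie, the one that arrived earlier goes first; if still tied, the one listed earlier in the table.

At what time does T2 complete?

26

Timeline: | idle 0-1 | T1 1-3 | T3 3-9 | T1 9-16 | T2 16-26 |
Completion: T1=16  T2=26  T3=9
Turnaround (C−A): T1=15  T2=24  T3=6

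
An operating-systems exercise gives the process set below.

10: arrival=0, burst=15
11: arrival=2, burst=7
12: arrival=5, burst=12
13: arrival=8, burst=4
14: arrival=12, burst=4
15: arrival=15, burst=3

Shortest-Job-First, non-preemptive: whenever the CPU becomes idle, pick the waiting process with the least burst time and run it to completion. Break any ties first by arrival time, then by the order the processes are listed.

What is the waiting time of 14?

10

Schedule: | 10 0-15 | 15 15-18 | 13 18-22 | 14 22-26 | 11 26-33 | 12 33-45 |
Completion: 10=15  11=33  12=45  13=22  14=26  15=18
Turnaround (C−A): 10=15  11=31  12=40  13=14  14=14  15=3
Waiting(14) = turnaround − burst = 14 − 4 = 10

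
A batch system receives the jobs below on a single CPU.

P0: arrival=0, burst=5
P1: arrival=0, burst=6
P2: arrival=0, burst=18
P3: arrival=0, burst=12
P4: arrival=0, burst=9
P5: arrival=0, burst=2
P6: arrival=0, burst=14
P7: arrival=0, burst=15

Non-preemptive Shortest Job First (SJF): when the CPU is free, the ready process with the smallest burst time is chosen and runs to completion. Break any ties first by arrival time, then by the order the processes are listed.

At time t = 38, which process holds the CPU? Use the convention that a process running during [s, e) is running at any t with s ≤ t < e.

P6

Schedule: | P5 0-2 | P0 2-7 | P1 7-13 | P4 13-22 | P3 22-34 | P6 34-48 | P7 48-63 | P2 63-81 |
Completion: P0=7  P1=13  P2=81  P3=34  P4=22  P5=2  P6=48  P7=63
Turnaround (C−A): P0=7  P1=13  P2=81  P3=34  P4=22  P5=2  P6=48  P7=63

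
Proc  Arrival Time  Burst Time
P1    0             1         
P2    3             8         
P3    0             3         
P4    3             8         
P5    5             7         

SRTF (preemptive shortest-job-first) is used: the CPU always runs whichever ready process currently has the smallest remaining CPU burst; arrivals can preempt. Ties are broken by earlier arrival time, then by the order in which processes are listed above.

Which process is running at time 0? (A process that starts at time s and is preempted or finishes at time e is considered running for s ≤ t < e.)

P1

Schedule: | P1 0-1 | P3 1-4 | P2 4-12 | P5 12-19 | P4 19-27 |
Completion: P1=1  P2=12  P3=4  P4=27  P5=19
Turnaround (C−A): P1=1  P2=9  P3=4  P4=24  P5=14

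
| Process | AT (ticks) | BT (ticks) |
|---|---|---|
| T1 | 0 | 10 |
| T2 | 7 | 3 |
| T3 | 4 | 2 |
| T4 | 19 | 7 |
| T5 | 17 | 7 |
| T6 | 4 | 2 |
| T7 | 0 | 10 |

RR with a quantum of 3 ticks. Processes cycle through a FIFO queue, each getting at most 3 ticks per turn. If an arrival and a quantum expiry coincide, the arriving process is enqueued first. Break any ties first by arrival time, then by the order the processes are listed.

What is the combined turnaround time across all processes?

138

Schedule: | T1 0-3 | T7 3-6 | T1 6-9 | T3 9-11 | T6 11-13 | T7 13-16 | T2 16-19 | T1 19-22 | T7 22-25 | T5 25-28 | T4 28-31 | T1 31-32 | T7 32-33 | T5 33-36 | T4 36-39 | T5 39-40 | T4 40-41 |
Completion: T1=32  T2=19  T3=11  T4=41  T5=40  T6=13  T7=33
Turnaround = completion − arrival: T1=32, T2=12, T3=7, T4=22, T5=23, T6=9, T7=33
Total turnaround = 32 + 12 + 7 + 22 + 23 + 9 + 33 = 138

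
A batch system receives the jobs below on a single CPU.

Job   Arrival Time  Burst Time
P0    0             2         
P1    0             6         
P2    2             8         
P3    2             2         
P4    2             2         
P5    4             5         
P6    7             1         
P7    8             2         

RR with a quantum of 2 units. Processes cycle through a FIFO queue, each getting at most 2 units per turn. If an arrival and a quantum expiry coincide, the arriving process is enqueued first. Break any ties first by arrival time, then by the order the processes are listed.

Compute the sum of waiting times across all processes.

Schedule: | P0 0-2 | P1 2-4 | P2 4-6 | P3 6-8 | P4 8-10 | P5 10-12 | P1 12-14 | P2 14-16 | P6 16-17 | P7 17-19 | P5 19-21 | P1 21-23 | P2 23-25 | P5 25-26 | P2 26-28 |
Completion: P0=2  P1=23  P2=28  P3=8  P4=10  P5=26  P6=17  P7=19
Turnaround (C−A): P0=2  P1=23  P2=26  P3=6  P4=8  P5=22  P6=10  P7=11
Waiting = turnaround − burst: P0=0, P1=17, P2=18, P3=4, P4=6, P5=17, P6=9, P7=9
Total waiting = 0 + 17 + 18 + 4 + 6 + 17 + 9 + 9 = 80

80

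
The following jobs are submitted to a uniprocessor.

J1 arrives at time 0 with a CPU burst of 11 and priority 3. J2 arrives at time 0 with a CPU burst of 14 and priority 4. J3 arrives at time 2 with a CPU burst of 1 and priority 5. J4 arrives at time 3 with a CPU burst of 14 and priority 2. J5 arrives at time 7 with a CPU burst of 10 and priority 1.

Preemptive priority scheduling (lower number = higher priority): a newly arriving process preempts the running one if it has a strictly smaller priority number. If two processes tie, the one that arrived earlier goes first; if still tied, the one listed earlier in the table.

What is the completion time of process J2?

Schedule: | J1 0-3 | J4 3-7 | J5 7-17 | J4 17-27 | J1 27-35 | J2 35-49 | J3 49-50 |
Completion: J1=35  J2=49  J3=50  J4=27  J5=17

49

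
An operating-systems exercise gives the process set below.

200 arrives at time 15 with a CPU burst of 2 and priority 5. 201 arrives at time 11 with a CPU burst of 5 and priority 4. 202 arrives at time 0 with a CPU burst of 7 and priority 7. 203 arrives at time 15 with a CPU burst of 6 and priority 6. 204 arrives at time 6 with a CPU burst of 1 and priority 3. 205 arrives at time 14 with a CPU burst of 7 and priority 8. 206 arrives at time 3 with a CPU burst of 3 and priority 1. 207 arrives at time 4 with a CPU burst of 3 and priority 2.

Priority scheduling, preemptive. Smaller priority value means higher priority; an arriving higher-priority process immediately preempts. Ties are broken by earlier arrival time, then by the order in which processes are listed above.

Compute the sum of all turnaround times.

76

Schedule: | 202 0-3 | 206 3-6 | 207 6-9 | 204 9-10 | 202 10-11 | 201 11-16 | 200 16-18 | 203 18-24 | 202 24-27 | 205 27-34 |
Completion: 200=18  201=16  202=27  203=24  204=10  205=34  206=6  207=9
Turnaround (C−A): 200=3  201=5  202=27  203=9  204=4  205=20  206=3  207=5
Turnaround = completion − arrival: 200=3, 201=5, 202=27, 203=9, 204=4, 205=20, 206=3, 207=5
Total turnaround = 3 + 5 + 27 + 9 + 4 + 20 + 3 + 5 = 76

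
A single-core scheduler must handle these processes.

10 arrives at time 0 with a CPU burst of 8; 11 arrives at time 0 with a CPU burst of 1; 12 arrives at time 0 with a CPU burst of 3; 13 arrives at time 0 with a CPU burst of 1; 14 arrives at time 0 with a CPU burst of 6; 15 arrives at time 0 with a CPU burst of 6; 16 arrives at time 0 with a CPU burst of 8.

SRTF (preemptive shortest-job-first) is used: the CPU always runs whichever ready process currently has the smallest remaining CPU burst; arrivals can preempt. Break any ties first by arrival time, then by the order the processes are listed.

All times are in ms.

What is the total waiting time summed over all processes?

Schedule: | 11 0-1 | 13 1-2 | 12 2-5 | 14 5-11 | 15 11-17 | 10 17-25 | 16 25-33 |
Completion: 10=25  11=1  12=5  13=2  14=11  15=17  16=33
Waiting = turnaround − burst: 10=17, 11=0, 12=2, 13=1, 14=5, 15=11, 16=25
Total waiting = 17 + 0 + 2 + 1 + 5 + 11 + 25 = 61

61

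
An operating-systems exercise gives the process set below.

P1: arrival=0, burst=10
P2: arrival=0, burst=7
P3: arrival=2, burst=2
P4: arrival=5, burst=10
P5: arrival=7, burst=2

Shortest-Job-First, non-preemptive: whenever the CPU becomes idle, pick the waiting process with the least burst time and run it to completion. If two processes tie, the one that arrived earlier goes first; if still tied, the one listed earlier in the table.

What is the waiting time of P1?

Gantt: | P2 0-7 | P3 7-9 | P5 9-11 | P1 11-21 | P4 21-31 |
Completion: P1=21  P2=7  P3=9  P4=31  P5=11
Turnaround (C−A): P1=21  P2=7  P3=7  P4=26  P5=4
Waiting(P1) = turnaround − burst = 21 − 10 = 11

11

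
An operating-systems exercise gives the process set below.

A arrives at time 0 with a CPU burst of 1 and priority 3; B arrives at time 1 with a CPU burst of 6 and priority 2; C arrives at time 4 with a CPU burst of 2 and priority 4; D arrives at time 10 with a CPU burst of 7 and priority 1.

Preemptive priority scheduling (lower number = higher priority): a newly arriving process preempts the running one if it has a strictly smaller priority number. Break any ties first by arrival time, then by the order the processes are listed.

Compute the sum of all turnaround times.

Timeline: | A 0-1 | B 1-7 | C 7-9 | idle 9-10 | D 10-17 |
Completion: A=1  B=7  C=9  D=17
Turnaround (C−A): A=1  B=6  C=5  D=7
Turnaround = completion − arrival: A=1, B=6, C=5, D=7
Total turnaround = 1 + 6 + 5 + 7 = 19

19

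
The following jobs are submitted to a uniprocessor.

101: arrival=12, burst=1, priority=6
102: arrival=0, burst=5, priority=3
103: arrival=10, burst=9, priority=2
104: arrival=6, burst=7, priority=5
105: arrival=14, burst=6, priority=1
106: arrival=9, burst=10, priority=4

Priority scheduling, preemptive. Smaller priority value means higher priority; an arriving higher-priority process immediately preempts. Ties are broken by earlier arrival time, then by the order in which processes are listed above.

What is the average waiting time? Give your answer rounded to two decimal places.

Timeline: | 102 0-5 | idle 5-6 | 104 6-9 | 106 9-10 | 103 10-14 | 105 14-20 | 103 20-25 | 106 25-34 | 104 34-38 | 101 38-39 |
Completion: 101=39  102=5  103=25  104=38  105=20  106=34
Turnaround (C−A): 101=27  102=5  103=15  104=32  105=6  106=25
Waiting times: 101=26, 102=0, 103=6, 104=25, 105=0, 106=15
Average waiting = (26+0+6+25+0+15) / 6 = 72/6 = 12.00

12.00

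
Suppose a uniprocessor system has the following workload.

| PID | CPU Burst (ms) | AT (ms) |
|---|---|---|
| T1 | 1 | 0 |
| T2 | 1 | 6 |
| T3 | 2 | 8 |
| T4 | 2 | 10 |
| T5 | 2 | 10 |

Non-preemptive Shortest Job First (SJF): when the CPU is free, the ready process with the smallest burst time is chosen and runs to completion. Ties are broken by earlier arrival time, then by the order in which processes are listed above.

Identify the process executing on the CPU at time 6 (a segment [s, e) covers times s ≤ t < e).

T2

Gantt: | T1 0-1 | idle 1-6 | T2 6-7 | idle 7-8 | T3 8-10 | T4 10-12 | T5 12-14 |
Completion: T1=1  T2=7  T3=10  T4=12  T5=14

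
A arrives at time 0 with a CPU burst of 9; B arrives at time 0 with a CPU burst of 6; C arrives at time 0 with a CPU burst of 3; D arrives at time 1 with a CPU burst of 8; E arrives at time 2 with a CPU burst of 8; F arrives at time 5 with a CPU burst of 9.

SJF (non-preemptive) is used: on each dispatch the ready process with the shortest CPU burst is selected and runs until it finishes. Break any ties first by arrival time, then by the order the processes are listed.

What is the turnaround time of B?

Gantt: | C 0-3 | B 3-9 | D 9-17 | E 17-25 | A 25-34 | F 34-43 |
Completion: A=34  B=9  C=3  D=17  E=25  F=43
Turnaround (C−A): A=34  B=9  C=3  D=16  E=23  F=38
Turnaround(B) = completion − arrival = 9 − 0 = 9

9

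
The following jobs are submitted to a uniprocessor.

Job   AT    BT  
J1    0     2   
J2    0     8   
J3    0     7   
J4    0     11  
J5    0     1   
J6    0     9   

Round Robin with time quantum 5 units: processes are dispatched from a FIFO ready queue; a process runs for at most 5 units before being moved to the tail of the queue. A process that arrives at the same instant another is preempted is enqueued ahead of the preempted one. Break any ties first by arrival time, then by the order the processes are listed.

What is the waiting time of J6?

Schedule: | J1 0-2 | J2 2-7 | J3 7-12 | J4 12-17 | J5 17-18 | J6 18-23 | J2 23-26 | J3 26-28 | J4 28-33 | J6 33-37 | J4 37-38 |
Completion: J1=2  J2=26  J3=28  J4=38  J5=18  J6=37
Turnaround (C−A): J1=2  J2=26  J3=28  J4=38  J5=18  J6=37
Waiting(J6) = turnaround − burst = 37 − 9 = 28

28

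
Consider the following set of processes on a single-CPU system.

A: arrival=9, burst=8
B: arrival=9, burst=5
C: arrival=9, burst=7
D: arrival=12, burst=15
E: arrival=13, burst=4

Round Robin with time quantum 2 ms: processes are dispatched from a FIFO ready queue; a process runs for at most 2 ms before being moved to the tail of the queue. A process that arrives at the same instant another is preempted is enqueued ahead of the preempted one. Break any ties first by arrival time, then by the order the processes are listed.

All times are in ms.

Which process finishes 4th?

C

Schedule: | idle 0-9 | A 9-11 | B 11-13 | C 13-15 | A 15-17 | D 17-19 | E 19-21 | B 21-23 | C 23-25 | A 25-27 | D 27-29 | E 29-31 | B 31-32 | C 32-34 | A 34-36 | D 36-38 | C 38-39 | D 39-48 |
Completion: A=36  B=32  C=39  D=48  E=31
Turnaround (C−A): A=27  B=23  C=30  D=36  E=18
Finish order: E → B → A → C → D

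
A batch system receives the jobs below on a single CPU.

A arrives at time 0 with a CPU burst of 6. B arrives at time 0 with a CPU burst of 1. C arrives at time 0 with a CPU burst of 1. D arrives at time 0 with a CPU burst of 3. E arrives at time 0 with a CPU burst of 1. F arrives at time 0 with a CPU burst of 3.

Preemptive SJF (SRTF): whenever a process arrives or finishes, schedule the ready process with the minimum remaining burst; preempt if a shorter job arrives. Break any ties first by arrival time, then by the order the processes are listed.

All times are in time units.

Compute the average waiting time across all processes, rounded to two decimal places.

Schedule: | B 0-1 | C 1-2 | E 2-3 | D 3-6 | F 6-9 | A 9-15 |
Completion: A=15  B=1  C=2  D=6  E=3  F=9
Turnaround (C−A): A=15  B=1  C=2  D=6  E=3  F=9
Waiting times: A=9, B=0, C=1, D=3, E=2, F=6
Average waiting = (9+0+1+3+2+6) / 6 = 21/6 = 3.50

3.50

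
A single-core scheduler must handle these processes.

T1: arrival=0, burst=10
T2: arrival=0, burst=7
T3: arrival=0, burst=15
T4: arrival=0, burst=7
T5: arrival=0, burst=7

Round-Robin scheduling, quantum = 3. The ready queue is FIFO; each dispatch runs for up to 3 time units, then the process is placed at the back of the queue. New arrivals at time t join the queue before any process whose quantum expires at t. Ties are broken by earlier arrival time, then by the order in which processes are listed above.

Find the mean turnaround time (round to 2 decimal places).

39.40

Timeline: | T1 0-3 | T2 3-6 | T3 6-9 | T4 9-12 | T5 12-15 | T1 15-18 | T2 18-21 | T3 21-24 | T4 24-27 | T5 27-30 | T1 30-33 | T2 33-34 | T3 34-37 | T4 37-38 | T5 38-39 | T1 39-40 | T3 40-46 |
Completion: T1=40  T2=34  T3=46  T4=38  T5=39
Turnaround times: T1=40, T2=34, T3=46, T4=38, T5=39
Average turnaround = (40+34+46+38+39) / 5 = 197/5 = 39.40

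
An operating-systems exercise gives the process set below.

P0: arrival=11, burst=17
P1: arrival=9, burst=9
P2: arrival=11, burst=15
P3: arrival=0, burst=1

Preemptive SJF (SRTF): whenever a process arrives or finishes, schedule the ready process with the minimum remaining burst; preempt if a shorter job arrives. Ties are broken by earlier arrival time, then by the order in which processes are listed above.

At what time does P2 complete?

33

Timeline: | P3 0-1 | idle 1-9 | P1 9-18 | P2 18-33 | P0 33-50 |
Completion: P0=50  P1=18  P2=33  P3=1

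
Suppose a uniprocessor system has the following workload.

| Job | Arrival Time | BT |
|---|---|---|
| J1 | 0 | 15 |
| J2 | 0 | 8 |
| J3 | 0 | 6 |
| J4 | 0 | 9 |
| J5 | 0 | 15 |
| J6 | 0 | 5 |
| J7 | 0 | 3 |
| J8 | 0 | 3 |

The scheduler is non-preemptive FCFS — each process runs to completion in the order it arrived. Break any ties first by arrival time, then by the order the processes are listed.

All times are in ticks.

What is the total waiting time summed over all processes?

277

Schedule: | J1 0-15 | J2 15-23 | J3 23-29 | J4 29-38 | J5 38-53 | J6 53-58 | J7 58-61 | J8 61-64 |
Completion: J1=15  J2=23  J3=29  J4=38  J5=53  J6=58  J7=61  J8=64
Turnaround (C−A): J1=15  J2=23  J3=29  J4=38  J5=53  J6=58  J7=61  J8=64
Waiting = turnaround − burst: J1=0, J2=15, J3=23, J4=29, J5=38, J6=53, J7=58, J8=61
Total waiting = 0 + 15 + 23 + 29 + 38 + 53 + 58 + 61 = 277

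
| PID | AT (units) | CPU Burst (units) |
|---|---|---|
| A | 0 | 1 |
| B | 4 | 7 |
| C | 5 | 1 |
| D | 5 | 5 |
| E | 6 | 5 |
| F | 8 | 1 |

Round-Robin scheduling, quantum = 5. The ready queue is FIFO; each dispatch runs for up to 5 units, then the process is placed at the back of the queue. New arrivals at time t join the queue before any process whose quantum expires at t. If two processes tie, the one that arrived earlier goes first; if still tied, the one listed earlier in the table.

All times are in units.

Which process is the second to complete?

C

Schedule: | A 0-1 | idle 1-4 | B 4-9 | C 9-10 | D 10-15 | E 15-20 | F 20-21 | B 21-23 |
Completion: A=1  B=23  C=10  D=15  E=20  F=21
Turnaround (C−A): A=1  B=19  C=5  D=10  E=14  F=13
Finish order: A → C → D → E → F → B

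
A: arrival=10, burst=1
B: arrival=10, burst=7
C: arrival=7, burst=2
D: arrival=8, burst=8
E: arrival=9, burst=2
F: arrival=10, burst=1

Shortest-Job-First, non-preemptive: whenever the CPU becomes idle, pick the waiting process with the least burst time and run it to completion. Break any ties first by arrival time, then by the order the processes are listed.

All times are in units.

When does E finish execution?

Gantt: | idle 0-7 | C 7-9 | E 9-11 | A 11-12 | F 12-13 | B 13-20 | D 20-28 |
Completion: A=12  B=20  C=9  D=28  E=11  F=13

11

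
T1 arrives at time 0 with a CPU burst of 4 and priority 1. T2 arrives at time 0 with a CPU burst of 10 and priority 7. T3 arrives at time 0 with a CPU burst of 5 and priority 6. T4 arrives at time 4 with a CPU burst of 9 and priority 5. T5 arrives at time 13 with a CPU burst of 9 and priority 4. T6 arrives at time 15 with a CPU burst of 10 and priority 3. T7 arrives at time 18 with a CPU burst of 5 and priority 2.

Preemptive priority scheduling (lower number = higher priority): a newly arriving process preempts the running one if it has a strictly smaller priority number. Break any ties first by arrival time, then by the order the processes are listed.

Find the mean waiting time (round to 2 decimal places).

Schedule: | T1 0-4 | T4 4-13 | T5 13-15 | T6 15-18 | T7 18-23 | T6 23-30 | T5 30-37 | T3 37-42 | T2 42-52 |
Completion: T1=4  T2=52  T3=42  T4=13  T5=37  T6=30  T7=23
Turnaround (C−A): T1=4  T2=52  T3=42  T4=9  T5=24  T6=15  T7=5
Waiting times: T1=0, T2=42, T3=37, T4=0, T5=15, T6=5, T7=0
Average waiting = (0+42+37+0+15+5+0) / 7 = 99/7 = 14.14

14.14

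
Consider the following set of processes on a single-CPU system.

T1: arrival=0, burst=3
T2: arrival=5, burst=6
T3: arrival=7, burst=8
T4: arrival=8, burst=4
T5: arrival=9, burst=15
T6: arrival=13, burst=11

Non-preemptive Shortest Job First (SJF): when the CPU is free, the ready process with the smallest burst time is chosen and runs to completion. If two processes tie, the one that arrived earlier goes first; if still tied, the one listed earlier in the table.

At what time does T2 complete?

11

Timeline: | T1 0-3 | idle 3-5 | T2 5-11 | T4 11-15 | T3 15-23 | T6 23-34 | T5 34-49 |
Completion: T1=3  T2=11  T3=23  T4=15  T5=49  T6=34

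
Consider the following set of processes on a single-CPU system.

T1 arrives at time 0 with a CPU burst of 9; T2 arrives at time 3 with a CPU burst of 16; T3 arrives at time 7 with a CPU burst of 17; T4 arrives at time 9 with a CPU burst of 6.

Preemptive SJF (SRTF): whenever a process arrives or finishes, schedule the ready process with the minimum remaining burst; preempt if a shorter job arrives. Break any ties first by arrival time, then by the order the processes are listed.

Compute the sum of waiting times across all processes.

Timeline: | T1 0-9 | T4 9-15 | T2 15-31 | T3 31-48 |
Completion: T1=9  T2=31  T3=48  T4=15
Turnaround (C−A): T1=9  T2=28  T3=41  T4=6
Waiting = turnaround − burst: T1=0, T2=12, T3=24, T4=0
Total waiting = 0 + 12 + 24 + 0 = 36

36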